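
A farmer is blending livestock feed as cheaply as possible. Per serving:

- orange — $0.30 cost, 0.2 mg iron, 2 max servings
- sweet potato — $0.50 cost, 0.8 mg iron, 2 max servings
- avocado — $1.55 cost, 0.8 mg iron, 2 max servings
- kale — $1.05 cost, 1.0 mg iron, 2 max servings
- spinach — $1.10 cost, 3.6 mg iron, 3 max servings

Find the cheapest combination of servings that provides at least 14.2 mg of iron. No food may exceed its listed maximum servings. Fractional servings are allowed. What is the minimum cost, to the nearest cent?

$6.19

Cost per mg of iron: spinach $0.3056, sweet potato $0.6250, kale $1.0500, orange $1.5000, avocado $1.9375.
Take 3 servings of spinach: +10.8 mg iron for $3.30 (total $3.30, still need 3.4 mg).
Take 2 servings of sweet potato: +1.6 mg iron for $1.00 (total $4.30, still need 1.8 mg).
Take 1.8 servings of kale: +1.8 mg iron for $1.89 (total $6.19, still need 0.0 mg).
Filling from the cheapest source first is optimal under one linear minimum: $6.19.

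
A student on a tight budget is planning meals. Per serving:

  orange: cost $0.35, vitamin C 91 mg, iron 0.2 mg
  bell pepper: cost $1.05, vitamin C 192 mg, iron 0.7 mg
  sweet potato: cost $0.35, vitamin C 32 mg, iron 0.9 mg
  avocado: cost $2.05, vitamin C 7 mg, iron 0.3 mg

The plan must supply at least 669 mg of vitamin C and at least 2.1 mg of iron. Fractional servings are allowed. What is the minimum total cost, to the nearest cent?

$2.75

A basic optimal solution has at most two foods positive. Try each food alone and each pair with both targets met exactly.
orange only: max(669/91, 2.1/0.2) = 10.5 servings → $3.67.
bell pepper only: max(669/192, 2.1/0.7) = 3.484 servings → $3.66.
sweet potato only: max(669/32, 2.1/0.9) = 20.91 servings → $7.32.
avocado only: max(669/7, 2.1/0.3) = 95.57 servings → $195.92.
orange + bell pepper with both tight: 2.573 servings and 2.265 servings → $3.28.
orange + sweet potato with both tight: 7.085 servings and 0.7589 servings → $2.75.
orange + avocado with both tight: 7.181 servings and 2.212 servings → $7.05.
bell pepper + sweet potato: intersection lies outside the first quadrant.
bell pepper + avocado: the both-tight solution has a negative serving — not a feasible corner.
sweet potato + avocado: the both-tight solution has a negative serving — not a feasible corner.
So the least-cost plan costs $2.75.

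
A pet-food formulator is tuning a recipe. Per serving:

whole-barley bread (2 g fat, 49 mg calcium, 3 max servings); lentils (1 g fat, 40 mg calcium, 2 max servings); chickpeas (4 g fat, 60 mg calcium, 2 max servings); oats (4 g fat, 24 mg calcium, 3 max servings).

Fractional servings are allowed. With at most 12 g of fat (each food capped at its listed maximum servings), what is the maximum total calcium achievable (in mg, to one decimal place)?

287.0 mg

Calcium per g fat: lentils 40, whole-barley bread 24.5, chickpeas 15, oats 6.
Take 2 servings of lentils: uses 2 g fat, +80.0 mg calcium (running total 80.0 mg).
Take 3 servings of whole-barley bread: uses 6 g fat, +147.0 mg calcium (running total 227.0 mg).
Take 1 serving of chickpeas: uses 4 g fat, +60.0 mg calcium (running total 287.0 mg).
Filling greedily by calcium-per-g fat is optimal for one linear limit, giving 287.0 mg.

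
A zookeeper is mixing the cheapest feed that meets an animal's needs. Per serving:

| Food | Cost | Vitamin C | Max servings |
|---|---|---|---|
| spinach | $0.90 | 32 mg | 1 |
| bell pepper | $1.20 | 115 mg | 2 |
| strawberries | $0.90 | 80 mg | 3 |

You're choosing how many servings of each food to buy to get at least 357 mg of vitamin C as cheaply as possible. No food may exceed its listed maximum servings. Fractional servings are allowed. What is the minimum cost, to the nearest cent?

Cost per mg of vitamin C: bell pepper $0.0104, strawberries $0.0112, spinach $0.0281.
Take 2 servings of bell pepper: +230.0 mg vitamin C for $2.40 (total $2.40, still need 127.0 mg).
Take 1.587 servings of strawberries: +127.0 mg vitamin C for $1.43 (total $3.83, still need 0.0 mg).
Filling from the cheapest source first is optimal under one linear minimum: $3.83.

$3.83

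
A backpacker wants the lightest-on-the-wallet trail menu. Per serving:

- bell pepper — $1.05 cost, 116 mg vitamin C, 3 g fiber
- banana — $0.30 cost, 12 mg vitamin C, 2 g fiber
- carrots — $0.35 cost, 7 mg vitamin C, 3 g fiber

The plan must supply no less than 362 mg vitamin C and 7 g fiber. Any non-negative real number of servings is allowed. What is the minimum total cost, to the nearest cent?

$3.28

This is a tiny linear program; its minimum lies at a vertex of the feasible set. List the vertices and price them.
bell pepper only: max(362/116, 7/3) = 3.121 servings → $3.28.
banana only: max(362/12, 7/2) = 30.17 servings → $9.05.
carrots only: max(362/7, 7/3) = 51.71 servings → $18.10.
bell pepper + banana: the both-tight solution has a negative serving — not a feasible corner.
bell pepper + carrots with both targets exact would need a negative amount; discard.
banana + carrots with both targets exact would need a negative amount; discard.
So the least-cost plan costs $3.28.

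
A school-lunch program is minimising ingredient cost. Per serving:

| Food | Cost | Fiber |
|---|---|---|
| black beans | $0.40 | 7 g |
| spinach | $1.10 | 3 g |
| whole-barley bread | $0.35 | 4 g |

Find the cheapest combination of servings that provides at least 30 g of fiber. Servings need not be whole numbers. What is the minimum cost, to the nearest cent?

Cost per g of fiber: black beans $0.0571, whole-barley bread $0.0875, spinach $0.3667.
With no serving limits, use only black beans: 30 g / 7 g = 4.286 servings × $0.40 = $1.71.

$1.71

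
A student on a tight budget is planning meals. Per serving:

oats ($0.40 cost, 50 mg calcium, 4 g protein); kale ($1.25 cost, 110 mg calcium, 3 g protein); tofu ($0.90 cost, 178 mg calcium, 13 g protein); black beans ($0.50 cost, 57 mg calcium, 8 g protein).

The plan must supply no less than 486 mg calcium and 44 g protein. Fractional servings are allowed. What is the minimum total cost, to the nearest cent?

$2.93

Check every corner: each single food scaled to meet both minima, and each pair solved so both constraints bind.
oats only: max(486/50, 44/4) = 11 servings → $4.40.
kale only: max(486/110, 44/3) = 14.67 servings → $18.33.
tofu only: max(486/178, 44/13) = 3.385 servings → $3.05.
black beans only: max(486/57, 44/8) = 8.526 servings → $4.26.
oats + kale with both targets exact would need a negative amount; discard.
oats + tofu: the both-tight solution has a negative serving — not a feasible corner.
oats + black beans with both tight: 8.023 servings and 1.488 servings → $3.95.
kale + tofu: intersection lies outside the first quadrant.
kale + black beans with both tight: 1.946 servings and 4.77 servings → $4.82.
tofu + black beans with both tight: 2.02 servings and 2.217 servings → $2.93.
Cheapest feasible corner: $2.93.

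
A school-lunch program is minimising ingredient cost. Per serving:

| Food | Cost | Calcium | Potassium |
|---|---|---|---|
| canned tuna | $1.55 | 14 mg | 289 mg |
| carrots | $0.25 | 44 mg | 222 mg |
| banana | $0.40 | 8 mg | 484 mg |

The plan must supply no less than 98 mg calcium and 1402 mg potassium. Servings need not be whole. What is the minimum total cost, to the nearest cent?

$1.28

This is a tiny linear program; its minimum lies at a vertex of the feasible set. List the vertices and price them.
canned tuna only: max(98/14, 1402/289) = 7 servings → $10.85.
carrots only: max(98/44, 1402/222) = 6.315 servings → $1.58.
banana only: max(98/8, 1402/484) = 12.25 servings → $4.90.
canned tuna + carrots with both tight: 4.156 servings and 0.9049 servings → $6.67.
canned tuna + banana: intersection lies outside the first quadrant.
carrots + banana with both tight: 1.855 servings and 2.046 servings → $1.28.
Cheapest feasible corner: $1.28.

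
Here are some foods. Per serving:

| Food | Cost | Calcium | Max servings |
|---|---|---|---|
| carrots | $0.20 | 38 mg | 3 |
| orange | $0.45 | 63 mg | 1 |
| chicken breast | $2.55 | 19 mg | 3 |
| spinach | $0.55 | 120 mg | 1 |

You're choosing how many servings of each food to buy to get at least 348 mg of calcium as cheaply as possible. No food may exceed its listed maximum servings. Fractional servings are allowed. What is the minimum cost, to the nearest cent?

$8.44

Cost per mg of calcium: spinach $0.0046, carrots $0.0053, orange $0.0071, chicken breast $0.1342.
Take 1 serving of spinach: +120.0 mg calcium for $0.55 (total $0.55, still need 228.0 mg).
Take 3 servings of carrots: +114.0 mg calcium for $0.60 (total $1.15, still need 114.0 mg).
Take 1 serving of orange: +63.0 mg calcium for $0.45 (total $1.60, still need 51.0 mg).
Take 2.684 servings of chicken breast: +51.0 mg calcium for $6.84 (total $8.44, still need 0.0 mg).
Greedy by cheapest-per-mg is optimal for a single linear constraint, so the minimum cost is $8.44.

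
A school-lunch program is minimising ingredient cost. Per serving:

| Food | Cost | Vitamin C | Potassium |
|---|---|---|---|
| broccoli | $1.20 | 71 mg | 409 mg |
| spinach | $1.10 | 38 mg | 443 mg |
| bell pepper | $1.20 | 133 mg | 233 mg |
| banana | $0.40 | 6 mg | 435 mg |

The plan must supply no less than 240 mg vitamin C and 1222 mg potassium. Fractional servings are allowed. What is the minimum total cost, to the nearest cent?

Check every corner: each single food scaled to meet both minima, and each pair solved so both constraints bind.
broccoli only: max(240/71, 1222/409) = 3.38 servings → $4.06.
spinach only: max(240/38, 1222/443) = 6.316 servings → $6.95.
bell pepper only: max(240/133, 1222/233) = 5.245 servings → $6.29.
banana only: max(240/6, 1222/435) = 40 servings → $16.00.
broccoli + spinach: the both-tight solution has a negative serving — not a feasible corner.
broccoli + bell pepper with both tight: 2.816 servings and 0.3011 servings → $3.74.
broccoli + banana: the both-tight solution has a negative serving — not a feasible corner.
spinach + bell pepper with both tight: 2.129 servings and 1.196 servings → $3.78.
spinach + banana with both targets exact would need a negative amount; discard.
bell pepper + banana with both tight: 1.719 servings and 1.888 servings → $2.82.
The minimum over all feasible corners is $2.82.

$2.82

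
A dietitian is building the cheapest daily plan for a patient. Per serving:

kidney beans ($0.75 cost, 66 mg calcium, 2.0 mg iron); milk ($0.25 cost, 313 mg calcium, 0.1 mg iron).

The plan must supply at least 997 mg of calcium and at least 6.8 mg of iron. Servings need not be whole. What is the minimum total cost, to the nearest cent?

$3.08

kidney beans only: max(997/66, 6.8/2.0) = 15.11 servings → $11.33.
milk only: max(997/313, 6.8/0.1) = 68 servings → $17.00.
kidney beans + milk with both tight: 3.275 servings and 2.495 servings → $3.08.
So the least-cost plan costs $3.08.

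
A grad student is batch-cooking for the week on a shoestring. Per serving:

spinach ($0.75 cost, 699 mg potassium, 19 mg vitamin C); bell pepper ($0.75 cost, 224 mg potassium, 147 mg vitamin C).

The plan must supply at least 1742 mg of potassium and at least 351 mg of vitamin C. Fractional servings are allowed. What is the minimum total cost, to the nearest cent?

Compare the cost at each extreme point of the feasible region.
spinach only: max(1742/699, 351/19) = 18.47 servings → $13.86.
bell pepper only: max(1742/224, 351/147) = 7.777 servings → $5.83.
spinach + bell pepper with both tight: 1.802 servings and 2.155 servings → $2.97.
The minimum over all feasible corners is $2.97.

$2.97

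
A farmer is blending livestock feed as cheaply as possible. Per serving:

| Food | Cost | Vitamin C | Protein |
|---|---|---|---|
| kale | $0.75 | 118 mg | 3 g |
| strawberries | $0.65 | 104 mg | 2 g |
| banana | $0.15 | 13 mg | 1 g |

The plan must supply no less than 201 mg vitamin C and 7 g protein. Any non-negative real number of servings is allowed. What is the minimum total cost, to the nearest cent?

$1.47

For a min-cost LP with two ≥-constraints, a basic feasible solution has at most two positive variables.
kale only: max(201/118, 7/3) = 2.333 servings → $1.75.
strawberries only: max(201/104, 7/2) = 3.5 servings → $2.27.
banana only: max(201/13, 7/1) = 15.46 servings → $2.32.
kale + strawberries: the both-tight solution has a negative serving — not a feasible corner.
kale + banana with both tight: 1.392 servings and 2.823 servings → $1.47.
strawberries + banana with both tight: 1.41 servings and 4.179 servings → $1.54.
So the least-cost plan costs $1.47.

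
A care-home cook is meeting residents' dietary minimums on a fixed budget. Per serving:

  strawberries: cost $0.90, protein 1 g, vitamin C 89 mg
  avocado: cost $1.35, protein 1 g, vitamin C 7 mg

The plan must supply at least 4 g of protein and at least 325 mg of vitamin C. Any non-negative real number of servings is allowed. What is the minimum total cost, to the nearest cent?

strawberries only: max(4/1, 325/89) = 4 servings → $3.60.
avocado only: max(4/1, 325/7) = 46.43 servings → $62.68.
strawberries + avocado with both tight: 3.622 servings and 0.378 servings → $3.77.
The minimum over all feasible corners is $3.60.

$3.60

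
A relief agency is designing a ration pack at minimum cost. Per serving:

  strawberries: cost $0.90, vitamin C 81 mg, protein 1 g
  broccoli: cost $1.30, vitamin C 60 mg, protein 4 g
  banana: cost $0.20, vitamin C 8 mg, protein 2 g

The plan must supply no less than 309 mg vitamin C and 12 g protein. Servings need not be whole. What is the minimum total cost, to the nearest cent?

$3.91

Check every corner: each single food scaled to meet both minima, and each pair solved so both constraints bind.
strawberries only: max(309/81, 12/1) = 12 servings → $10.80.
broccoli only: max(309/60, 12/4) = 5.15 servings → $6.70.
banana only: max(309/8, 12/2) = 38.62 servings → $7.72.
strawberries + broccoli with both tight: 1.955 servings and 2.511 servings → $5.02.
strawberries + banana with both tight: 3.39 servings and 4.305 servings → $3.91.
broccoli + banana: intersection lies outside the first quadrant.
Cheapest feasible corner: $3.91.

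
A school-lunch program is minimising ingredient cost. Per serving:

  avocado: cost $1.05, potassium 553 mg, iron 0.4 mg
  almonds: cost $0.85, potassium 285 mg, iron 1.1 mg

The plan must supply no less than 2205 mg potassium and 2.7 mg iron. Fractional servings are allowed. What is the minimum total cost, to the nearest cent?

$4.57

Minimising a linear cost over {potassium ≥ 2205, iron ≥ 2.7, servings ≥ 0} — the optimum is at a vertex, using one or two foods.
avocado only: max(2205/553, 2.7/0.4) = 6.75 servings → $7.09.
almonds only: max(2205/285, 2.7/1.1) = 7.737 servings → $6.58.
avocado + almonds with both tight: 3.35 servings and 1.236 servings → $4.57.
So the least-cost plan costs $4.57.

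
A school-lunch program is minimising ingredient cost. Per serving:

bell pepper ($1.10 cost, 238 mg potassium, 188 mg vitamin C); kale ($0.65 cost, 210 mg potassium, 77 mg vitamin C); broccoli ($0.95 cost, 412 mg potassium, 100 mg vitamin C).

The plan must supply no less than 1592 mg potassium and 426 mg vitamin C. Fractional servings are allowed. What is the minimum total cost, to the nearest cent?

Minimising a linear cost over {potassium ≥ 1592, vitamin C ≥ 426, servings ≥ 0} — the optimum is at a vertex, using one or two foods.
bell pepper only: max(1592/238, 426/188) = 6.689 servings → $7.36.
kale only: max(1592/210, 426/77) = 7.581 servings → $4.93.
broccoli only: max(1592/412, 426/100) = 4.26 servings → $4.05.
bell pepper + kale with both targets exact would need a negative amount; discard.
bell pepper + broccoli with both tight: 0.304 servings and 3.688 servings → $3.84.
kale + broccoli with both tight: 1.521 servings and 3.089 servings → $3.92.
Cheapest feasible corner: $3.84.

$3.84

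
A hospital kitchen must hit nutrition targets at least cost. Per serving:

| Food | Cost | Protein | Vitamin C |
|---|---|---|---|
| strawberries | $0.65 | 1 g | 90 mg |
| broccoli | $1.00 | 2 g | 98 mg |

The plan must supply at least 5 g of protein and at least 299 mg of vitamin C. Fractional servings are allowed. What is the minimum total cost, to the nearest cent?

$2.70

With two linear requirements the optimum uses one or two foods; enumerate the corners.
strawberries only: max(5/1, 299/90) = 5 servings → $3.25.
broccoli only: max(5/2, 299/98) = 3.051 servings → $3.05.
strawberries + broccoli with both tight: 1.317 servings and 1.841 servings → $2.70.
The minimum over all feasible corners is $2.70.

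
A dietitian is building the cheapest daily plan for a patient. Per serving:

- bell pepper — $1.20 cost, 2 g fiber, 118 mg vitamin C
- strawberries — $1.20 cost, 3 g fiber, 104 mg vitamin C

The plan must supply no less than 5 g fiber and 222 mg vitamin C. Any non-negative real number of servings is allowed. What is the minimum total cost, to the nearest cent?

Check every corner: each single food scaled to meet both minima, and each pair solved so both constraints bind.
bell pepper only: max(5/2, 222/118) = 2.5 servings → $3.00.
strawberries only: max(5/3, 222/104) = 2.135 servings → $2.56.
bell pepper + strawberries with both tight: 1 serving and 1 serving → $2.40.
So the least-cost plan costs $2.40.

$2.40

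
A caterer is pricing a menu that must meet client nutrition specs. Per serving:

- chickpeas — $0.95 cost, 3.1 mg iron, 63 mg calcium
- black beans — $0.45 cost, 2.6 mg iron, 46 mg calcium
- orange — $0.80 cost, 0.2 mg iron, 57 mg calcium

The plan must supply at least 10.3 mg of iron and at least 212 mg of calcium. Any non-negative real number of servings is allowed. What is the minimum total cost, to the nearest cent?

$2.07

Minimising a linear cost over {iron ≥ 10.3, calcium ≥ 212, servings ≥ 0} — the optimum is at a vertex, using one or two foods.
chickpeas only: max(10.3/3.1, 212/63) = 3.365 servings → $3.20.
black beans only: max(10.3/2.6, 212/46) = 4.609 servings → $2.07.
orange only: max(10.3/0.2, 212/57) = 51.5 servings → $41.20.
chickpeas + black beans: the both-tight solution has a negative serving — not a feasible corner.
chickpeas + orange with both tight: 3.319 servings and 0.05058 servings → $3.19.
black beans + orange with both tight: 3.919 servings and 0.5568 servings → $2.21.
Cheapest feasible corner: $2.07.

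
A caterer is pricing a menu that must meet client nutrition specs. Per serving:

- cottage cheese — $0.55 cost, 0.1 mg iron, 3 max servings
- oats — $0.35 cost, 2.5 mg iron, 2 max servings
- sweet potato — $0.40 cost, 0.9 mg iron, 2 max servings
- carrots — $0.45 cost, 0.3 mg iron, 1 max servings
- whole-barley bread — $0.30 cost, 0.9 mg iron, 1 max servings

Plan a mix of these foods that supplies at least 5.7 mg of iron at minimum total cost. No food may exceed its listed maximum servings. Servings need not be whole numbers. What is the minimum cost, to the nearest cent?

$0.93

Cost per mg of iron: oats $0.1400, whole-barley bread $0.3333, sweet potato $0.4444, carrots $1.5000, cottage cheese $5.5000.
Take 2 servings of oats: +5.0 mg iron for $0.70 (total $0.70, still need 0.7 mg).
Take 0.7778 servings of whole-barley bread: +0.7 mg iron for $0.23 (total $0.93, still need 0.0 mg).
Filling from the cheapest source first is optimal under one linear minimum: $0.93.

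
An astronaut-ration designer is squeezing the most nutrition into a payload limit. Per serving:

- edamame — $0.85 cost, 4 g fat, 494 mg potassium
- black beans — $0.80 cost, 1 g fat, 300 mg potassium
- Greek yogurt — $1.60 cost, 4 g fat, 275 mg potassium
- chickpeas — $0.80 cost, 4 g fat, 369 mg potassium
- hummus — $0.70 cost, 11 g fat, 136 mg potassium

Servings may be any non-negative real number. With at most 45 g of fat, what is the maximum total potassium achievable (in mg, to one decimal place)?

13500.0 mg

Potassium per g fat: black beans 300, edamame 123.5, chickpeas 92.25, Greek yogurt 68.75, hummus 12.36.
With no serving limits, spend the whole fat allowance on black beans: 45 g / 1 g × 300 mg = 13500.0 mg.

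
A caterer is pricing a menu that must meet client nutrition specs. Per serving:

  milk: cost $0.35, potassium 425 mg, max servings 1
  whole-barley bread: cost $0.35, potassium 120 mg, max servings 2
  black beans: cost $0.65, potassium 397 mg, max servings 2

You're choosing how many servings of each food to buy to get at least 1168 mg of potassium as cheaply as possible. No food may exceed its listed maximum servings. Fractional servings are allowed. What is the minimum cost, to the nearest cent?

$1.57

Cost per mg of potassium: milk $0.0008, black beans $0.0016, whole-barley bread $0.0029.
Take 1 serving of milk: +425.0 mg potassium for $0.35 (total $0.35, still need 743.0 mg).
Take 1.872 servings of black beans: +743.0 mg potassium for $1.22 (total $1.57, still need 0.0 mg).
Filling from the cheapest source first is optimal under one linear minimum: $1.57.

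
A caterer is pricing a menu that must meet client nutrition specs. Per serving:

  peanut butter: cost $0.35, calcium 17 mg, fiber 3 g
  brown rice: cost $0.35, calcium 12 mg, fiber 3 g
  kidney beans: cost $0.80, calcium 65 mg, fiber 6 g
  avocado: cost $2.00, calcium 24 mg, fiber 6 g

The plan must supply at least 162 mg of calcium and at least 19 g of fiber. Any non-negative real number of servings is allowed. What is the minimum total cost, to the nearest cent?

At the optimum either one food covers both requirements or two foods hit both targets exactly; no other combination can be cheaper.
peanut butter only: max(162/17, 19/3) = 9.529 servings → $3.34.
brown rice only: max(162/12, 19/3) = 13.5 servings → $4.72.
kidney beans only: max(162/65, 19/6) = 3.167 servings → $2.53.
avocado only: max(162/24, 19/6) = 6.75 servings → $13.50.
peanut butter + brown rice: intersection lies outside the first quadrant.
peanut butter + kidney beans with both tight: 2.828 servings and 1.753 servings → $2.39.
peanut butter + avocado: intersection lies outside the first quadrant.
brown rice + kidney beans with both tight: 2.138 servings and 2.098 servings → $2.43.
brown rice + avocado (both tight): parallel constraints — no distinct corner.
kidney beans + avocado with both tight: 2.098 servings and 1.069 servings → $3.82.
So the least-cost plan costs $2.39.

$2.39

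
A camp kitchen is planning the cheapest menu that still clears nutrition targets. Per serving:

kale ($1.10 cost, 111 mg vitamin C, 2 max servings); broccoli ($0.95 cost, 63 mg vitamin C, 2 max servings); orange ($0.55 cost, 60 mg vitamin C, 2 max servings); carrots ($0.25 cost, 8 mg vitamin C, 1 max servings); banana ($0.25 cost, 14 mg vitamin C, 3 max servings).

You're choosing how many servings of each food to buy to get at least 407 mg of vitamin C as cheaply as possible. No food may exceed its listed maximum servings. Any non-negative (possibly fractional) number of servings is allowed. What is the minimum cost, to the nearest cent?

$4.28

Cost per mg of vitamin C: orange $0.0092, kale $0.0099, broccoli $0.0151, banana $0.0179, carrots $0.0312.
Take 2 servings of orange: +120.0 mg vitamin C for $1.10 (total $1.10, still need 287.0 mg).
Take 2 servings of kale: +222.0 mg vitamin C for $2.20 (total $3.30, still need 65.0 mg).
Take 1.032 servings of broccoli: +65.0 mg vitamin C for $0.98 (total $4.28, still need 0.0 mg).
Greedy by cheapest-per-mg is optimal for a single linear constraint, so the minimum cost is $4.28.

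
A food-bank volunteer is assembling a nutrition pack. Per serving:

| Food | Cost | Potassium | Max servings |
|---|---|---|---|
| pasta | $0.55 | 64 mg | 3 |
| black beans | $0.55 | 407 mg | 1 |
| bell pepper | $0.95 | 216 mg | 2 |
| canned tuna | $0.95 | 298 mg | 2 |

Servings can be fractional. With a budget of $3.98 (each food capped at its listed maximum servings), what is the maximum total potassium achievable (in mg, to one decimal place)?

Potassium per dollar: black beans 740, canned tuna 313.7, bell pepper 227.4, pasta 116.4.
Take 1 serving of black beans: spends $0.55, +407.0 mg potassium (running total 407.0 mg).
Take 2 servings of canned tuna: spends $1.90, +596.0 mg potassium (running total 1003.0 mg).
Take 1.611 servings of bell pepper: spends $1.53, +347.9 mg potassium (running total 1350.9 mg).
Greedy by best ratio exhausts the cost allowance optimally: 1350.9 mg.

1350.9 mg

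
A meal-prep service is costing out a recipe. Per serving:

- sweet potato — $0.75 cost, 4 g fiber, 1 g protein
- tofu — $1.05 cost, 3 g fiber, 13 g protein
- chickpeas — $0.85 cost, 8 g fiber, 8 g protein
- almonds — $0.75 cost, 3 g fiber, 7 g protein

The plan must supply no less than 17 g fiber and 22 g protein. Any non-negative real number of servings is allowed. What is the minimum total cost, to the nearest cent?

Minimising a linear cost over {fiber ≥ 17, protein ≥ 22, servings ≥ 0} — the optimum is at a vertex, using one or two foods.
sweet potato only: max(17/4, 22/1) = 22 servings → $16.50.
tofu only: max(17/3, 22/13) = 5.667 servings → $5.95.
chickpeas only: max(17/8, 22/8) = 2.75 servings → $2.34.
almonds only: max(17/3, 22/7) = 5.667 servings → $4.25.
sweet potato + tofu with both tight: 3.163 servings and 1.449 servings → $3.89.
sweet potato + chickpeas: the both-tight solution has a negative serving — not a feasible corner.
sweet potato + almonds with both tight: 2.12 servings and 2.84 servings → $3.72.
tofu + chickpeas with both tight: 0.5 servings and 1.938 servings → $2.17.
tofu + almonds with both targets exact would need a negative amount; discard.
chickpeas + almonds with both tight: 1.656 servings and 1.25 servings → $2.35.
The minimum over all feasible corners is $2.17.

$2.17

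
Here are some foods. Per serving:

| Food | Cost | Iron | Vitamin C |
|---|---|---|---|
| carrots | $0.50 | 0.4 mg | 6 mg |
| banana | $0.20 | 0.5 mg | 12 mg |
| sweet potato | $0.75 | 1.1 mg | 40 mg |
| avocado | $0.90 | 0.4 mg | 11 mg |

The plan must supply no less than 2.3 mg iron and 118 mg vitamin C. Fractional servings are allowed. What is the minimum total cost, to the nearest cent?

Two binding constraints pin down two serving amounts, so the optimal mix uses at most two foods. The candidates are each food alone (scaled to the tighter of iron/vitamin C) and each pair with both constraints tight.
carrots only: max(2.3/0.4, 118/6) = 19.67 servings → $9.83.
banana only: max(2.3/0.5, 118/12) = 9.833 servings → $1.97.
sweet potato only: max(2.3/1.1, 118/40) = 2.95 servings → $2.21.
avocado only: max(2.3/0.4, 118/11) = 10.73 servings → $9.65.
carrots + banana with both targets exact would need a negative amount; discard.
carrots + sweet potato: intersection lies outside the first quadrant.
carrots + avocado with both targets exact would need a negative amount; discard.
banana + sweet potato: intersection lies outside the first quadrant.
banana + avocado with both targets exact would need a negative amount; discard.
sweet potato + avocado: the both-tight solution has a negative serving — not a feasible corner.
Cheapest feasible corner: $1.97.

$1.97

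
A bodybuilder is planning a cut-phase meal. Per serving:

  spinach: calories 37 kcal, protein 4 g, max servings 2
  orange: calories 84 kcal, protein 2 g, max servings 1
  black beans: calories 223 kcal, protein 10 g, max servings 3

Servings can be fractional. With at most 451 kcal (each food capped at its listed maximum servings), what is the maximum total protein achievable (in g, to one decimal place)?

Protein per kcal: spinach 0.1081, black beans 0.04484, orange 0.02381.
Take 2 servings of spinach: uses 74 kcal, +8.0 g protein (running total 8.0 g).
Take 1.691 servings of black beans: uses 377 kcal, +16.9 g protein (running total 24.9 g).
Greedy by best ratio exhausts the calories allowance optimally: 24.9 g.

24.9 g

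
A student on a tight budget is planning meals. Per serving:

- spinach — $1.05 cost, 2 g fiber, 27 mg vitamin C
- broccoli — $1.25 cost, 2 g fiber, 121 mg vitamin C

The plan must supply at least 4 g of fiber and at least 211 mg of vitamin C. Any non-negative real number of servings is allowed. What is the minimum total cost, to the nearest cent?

Two binding constraints pin down two serving amounts, so the optimal mix uses at most two foods. The candidates are each food alone (scaled to the tighter of fiber/vitamin C) and each pair with both constraints tight.
spinach only: max(4/2, 211/27) = 7.815 servings → $8.21.
broccoli only: max(4/2, 211/121) = 2 servings → $2.50.
spinach + broccoli with both tight: 0.3298 servings and 1.67 servings → $2.43.
The minimum over all feasible corners is $2.43.

$2.43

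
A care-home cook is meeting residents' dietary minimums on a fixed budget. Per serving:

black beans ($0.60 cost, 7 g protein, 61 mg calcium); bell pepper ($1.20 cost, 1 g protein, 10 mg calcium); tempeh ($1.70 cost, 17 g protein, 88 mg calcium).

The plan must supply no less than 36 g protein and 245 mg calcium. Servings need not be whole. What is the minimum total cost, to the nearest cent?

The cheapest plan sits at a corner of the feasible region — with two constraints it uses at most two foods.
black beans only: max(36/7, 245/61) = 5.143 servings → $3.09.
bell pepper only: max(36/1, 245/10) = 36 servings → $43.20.
tempeh only: max(36/17, 245/88) = 2.784 servings → $4.73.
black beans + bell pepper: intersection lies outside the first quadrant.
black beans + tempeh with both tight: 2.368 servings and 1.143 servings → $3.36.
bell pepper + tempeh with both tight: 12.16 servings and 1.402 servings → $16.97.
So the least-cost plan costs $3.09.

$3.09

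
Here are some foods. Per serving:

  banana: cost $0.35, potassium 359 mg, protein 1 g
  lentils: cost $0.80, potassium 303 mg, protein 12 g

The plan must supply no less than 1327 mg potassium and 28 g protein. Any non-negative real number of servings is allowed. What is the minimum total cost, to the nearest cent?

Two binding constraints pin down two serving amounts, so the optimal mix uses at most two foods. The candidates are each food alone (scaled to the tighter of potassium/protein) and each pair with both constraints tight.
banana only: max(1327/359, 28/1) = 28 servings → $9.80.
lentils only: max(1327/303, 28/12) = 4.38 servings → $3.50.
banana + lentils with both tight: 1.858 servings and 2.179 servings → $2.39.
The minimum over all feasible corners is $2.39.

$2.39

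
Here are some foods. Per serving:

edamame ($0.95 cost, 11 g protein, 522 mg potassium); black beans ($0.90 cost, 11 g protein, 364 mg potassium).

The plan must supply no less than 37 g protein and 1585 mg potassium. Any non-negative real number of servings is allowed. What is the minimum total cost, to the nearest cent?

$3.14

With two linear requirements the optimum uses one or two foods; enumerate the corners.
edamame only: max(37/11, 1585/522) = 3.364 servings → $3.20.
black beans only: max(37/11, 1585/364) = 4.354 servings → $3.92.
edamame + black beans with both tight: 2.283 servings and 1.081 servings → $3.14.
So the least-cost plan costs $3.14.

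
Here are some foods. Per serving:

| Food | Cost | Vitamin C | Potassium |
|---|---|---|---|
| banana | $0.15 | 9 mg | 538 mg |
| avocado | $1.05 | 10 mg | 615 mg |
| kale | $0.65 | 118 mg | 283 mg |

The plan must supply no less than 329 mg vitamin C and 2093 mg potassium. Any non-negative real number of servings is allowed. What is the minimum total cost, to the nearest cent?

Two binding constraints pin down two serving amounts, so the optimal mix uses at most two foods. The candidates are each food alone (scaled to the tighter of vitamin C/potassium) and each pair with both constraints tight.
banana only: max(329/9, 2093/538) = 36.56 servings → $5.48.
avocado only: max(329/10, 2093/615) = 32.9 servings → $34.55.
kale only: max(329/118, 2093/283) = 7.396 servings → $4.81.
banana + avocado: the both-tight solution has a negative serving — not a feasible corner.
banana + kale with both tight: 2.525 servings and 2.596 servings → $2.07.
avocado + kale with both tight: 2.206 servings and 2.601 servings → $4.01.
So the least-cost plan costs $2.07.

$2.07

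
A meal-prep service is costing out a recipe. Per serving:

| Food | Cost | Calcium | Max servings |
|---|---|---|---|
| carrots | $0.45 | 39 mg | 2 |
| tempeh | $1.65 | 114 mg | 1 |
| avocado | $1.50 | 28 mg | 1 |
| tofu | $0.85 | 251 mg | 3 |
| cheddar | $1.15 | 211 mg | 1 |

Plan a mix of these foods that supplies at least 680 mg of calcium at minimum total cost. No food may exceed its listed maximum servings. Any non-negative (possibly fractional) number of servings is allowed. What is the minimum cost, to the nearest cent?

$2.30

Cost per mg of calcium: tofu $0.0034, cheddar $0.0055, carrots $0.0115, tempeh $0.0145, avocado $0.0536.
Take 2.709 servings of tofu: +680.0 mg calcium for $2.30 (total $2.30, still need 0.0 mg).
Filling from the cheapest source first is optimal under one linear minimum: $2.30.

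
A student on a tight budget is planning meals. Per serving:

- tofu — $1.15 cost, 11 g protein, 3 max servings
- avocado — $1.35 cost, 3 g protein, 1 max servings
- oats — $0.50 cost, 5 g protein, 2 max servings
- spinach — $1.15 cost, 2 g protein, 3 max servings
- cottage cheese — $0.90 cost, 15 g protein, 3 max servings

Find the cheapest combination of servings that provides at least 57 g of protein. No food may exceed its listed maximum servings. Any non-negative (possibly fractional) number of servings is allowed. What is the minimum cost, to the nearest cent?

$3.91

Cost per g of protein: cottage cheese $0.0600, oats $0.1000, tofu $0.1045, avocado $0.4500, spinach $0.5750.
Take 3 servings of cottage cheese: +45.0 g protein for $2.70 (total $2.70, still need 12.0 g).
Take 2 servings of oats: +10.0 g protein for $1.00 (total $3.70, still need 2.0 g).
Take 0.1818 servings of tofu: +2.0 g protein for $0.21 (total $3.91, still need 0.0 g).
Greedy by cheapest-per-g is optimal for a single linear constraint, so the minimum cost is $3.91.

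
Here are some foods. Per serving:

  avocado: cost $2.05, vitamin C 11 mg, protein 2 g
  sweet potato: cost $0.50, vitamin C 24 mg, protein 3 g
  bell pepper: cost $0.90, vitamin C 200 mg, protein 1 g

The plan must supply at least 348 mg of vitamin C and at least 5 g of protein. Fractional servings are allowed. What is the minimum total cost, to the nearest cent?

$2.01

The cheapest plan sits at a corner of the feasible region — with two constraints it uses at most two foods.
avocado only: max(348/11, 5/2) = 31.64 servings → $64.85.
sweet potato only: max(348/24, 5/3) = 14.5 servings → $7.25.
bell pepper only: max(348/200, 5/1) = 5 servings → $4.50.
avocado + sweet potato: the both-tight solution has a negative serving — not a feasible corner.
avocado + bell pepper with both tight: 1.676 servings and 1.648 servings → $4.92.
sweet potato + bell pepper with both tight: 1.132 servings and 1.604 servings → $2.01.
So the least-cost plan costs $2.01.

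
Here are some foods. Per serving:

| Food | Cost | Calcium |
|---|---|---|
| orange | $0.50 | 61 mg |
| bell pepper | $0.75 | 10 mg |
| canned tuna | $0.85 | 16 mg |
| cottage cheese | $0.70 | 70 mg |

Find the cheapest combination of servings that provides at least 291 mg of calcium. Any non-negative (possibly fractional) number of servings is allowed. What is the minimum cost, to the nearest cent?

$2.39

Cost per mg of calcium: orange $0.0082, cottage cheese $0.0100, canned tuna $0.0531, bell pepper $0.0750.
With no serving limits, use only orange: 291 mg / 61 mg = 4.77 servings × $0.50 = $2.39.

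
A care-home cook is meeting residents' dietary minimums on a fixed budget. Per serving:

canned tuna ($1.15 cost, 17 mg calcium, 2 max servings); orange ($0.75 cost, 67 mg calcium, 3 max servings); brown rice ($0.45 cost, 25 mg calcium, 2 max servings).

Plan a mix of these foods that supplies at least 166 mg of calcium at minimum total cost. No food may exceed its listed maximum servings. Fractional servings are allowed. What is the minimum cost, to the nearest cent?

Cost per mg of calcium: orange $0.0112, brown rice $0.0180, canned tuna $0.0676.
Take 2.478 servings of orange: +166.0 mg calcium for $1.86 (total $1.86, still need 0.0 mg).
Filling from the cheapest source first is optimal under one linear minimum: $1.86.

$1.86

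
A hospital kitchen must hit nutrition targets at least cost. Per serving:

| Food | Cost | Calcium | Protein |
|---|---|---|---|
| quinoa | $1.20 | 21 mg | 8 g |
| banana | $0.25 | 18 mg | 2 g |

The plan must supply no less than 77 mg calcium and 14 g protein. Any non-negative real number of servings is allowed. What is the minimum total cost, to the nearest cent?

quinoa only: max(77/21, 14/8) = 3.667 servings → $4.40.
banana only: max(77/18, 14/2) = 7 servings → $1.75.
quinoa + banana with both tight: 0.9608 servings and 3.157 servings → $1.94.
Cheapest feasible corner: $1.75.

$1.75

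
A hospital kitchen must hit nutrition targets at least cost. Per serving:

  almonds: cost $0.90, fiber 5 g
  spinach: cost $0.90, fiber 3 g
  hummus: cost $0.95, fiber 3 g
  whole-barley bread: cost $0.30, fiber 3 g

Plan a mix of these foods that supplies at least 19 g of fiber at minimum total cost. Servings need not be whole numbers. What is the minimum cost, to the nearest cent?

Cost per g of fiber: whole-barley bread $0.1000, almonds $0.1800, spinach $0.3000, hummus $0.3167.
With no serving limits, use only whole-barley bread: 19 g / 3 g = 6.333 servings × $0.30 = $1.90.

$1.90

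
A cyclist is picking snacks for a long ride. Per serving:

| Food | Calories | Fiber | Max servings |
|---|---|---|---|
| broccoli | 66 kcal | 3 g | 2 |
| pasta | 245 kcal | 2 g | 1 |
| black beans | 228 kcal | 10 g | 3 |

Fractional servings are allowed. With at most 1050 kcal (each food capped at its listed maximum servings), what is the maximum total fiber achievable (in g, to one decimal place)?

Fiber per kcal: broccoli 0.04545, black beans 0.04386, pasta 0.008163.
Take 2 servings of broccoli: uses 132 kcal, +6.0 g fiber (running total 6.0 g).
Take 3 servings of black beans: uses 684 kcal, +30.0 g fiber (running total 36.0 g).
Take 0.9551 servings of pasta: uses 234 kcal, +1.9 g fiber (running total 37.9 g).
Filling greedily by fiber-per-kcal is optimal for one linear limit, giving 37.9 g.

37.9 g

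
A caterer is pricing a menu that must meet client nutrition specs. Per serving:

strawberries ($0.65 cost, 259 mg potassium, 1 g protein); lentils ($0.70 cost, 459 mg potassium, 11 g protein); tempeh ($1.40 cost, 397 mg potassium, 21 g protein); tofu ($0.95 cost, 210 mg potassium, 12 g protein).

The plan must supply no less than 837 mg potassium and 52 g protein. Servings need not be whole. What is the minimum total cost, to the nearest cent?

$3.31

Minimising a linear cost over {potassium ≥ 837, protein ≥ 52, servings ≥ 0} — the optimum is at a vertex, using one or two foods.
strawberries only: max(837/259, 52/1) = 52 servings → $33.80.
lentils only: max(837/459, 52/11) = 4.727 servings → $3.31.
tempeh only: max(837/397, 52/21) = 2.476 servings → $3.47.
tofu only: max(837/210, 52/12) = 4.333 servings → $4.12.
strawberries + lentils with both targets exact would need a negative amount; discard.
strawberries + tempeh with both targets exact would need a negative amount; discard.
strawberries + tofu: the both-tight solution has a negative serving — not a feasible corner.
lentils + tempeh with both targets exact would need a negative amount; discard.
lentils + tofu: the both-tight solution has a negative serving — not a feasible corner.
tempeh + tofu with both targets exact would need a negative amount; discard.
The minimum over all feasible corners is $3.31.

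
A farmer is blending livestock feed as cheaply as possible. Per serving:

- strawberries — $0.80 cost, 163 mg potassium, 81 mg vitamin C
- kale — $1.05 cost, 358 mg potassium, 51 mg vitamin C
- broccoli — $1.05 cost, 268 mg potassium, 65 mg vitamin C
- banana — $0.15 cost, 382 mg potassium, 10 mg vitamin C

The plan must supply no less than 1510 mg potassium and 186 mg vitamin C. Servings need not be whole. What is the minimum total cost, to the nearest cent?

$2.00

With two linear requirements the optimum uses one or two foods; enumerate the corners.
strawberries only: max(1510/163, 186/81) = 9.264 servings → $7.41.
kale only: max(1510/358, 186/51) = 4.218 servings → $4.43.
broccoli only: max(1510/268, 186/65) = 5.634 servings → $5.92.
banana only: max(1510/382, 186/10) = 18.6 servings → $2.79.
strawberries + kale: intersection lies outside the first quadrant.
strawberries + broccoli: intersection lies outside the first quadrant.
strawberries + banana with both tight: 1.909 servings and 3.138 servings → $2.00.
kale + broccoli: the both-tight solution has a negative serving — not a feasible corner.
kale + banana with both tight: 3.519 servings and 0.6554 servings → $3.79.
broccoli + banana with both tight: 2.526 servings and 2.181 servings → $2.98.
So the least-cost plan costs $2.00.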